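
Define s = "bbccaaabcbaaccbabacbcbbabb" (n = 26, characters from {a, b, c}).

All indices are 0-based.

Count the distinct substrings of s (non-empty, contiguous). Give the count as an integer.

rank→(start, suffix):
  0 → (4, 'aaabcbaaccbabacbcbbabb')
  1 → (5, 'aabcbaaccbabacbcbbabb')
  2 → (10, 'aaccbabacbcbbabb')
  3 → (15, 'abacbcbbabb')
  4 → (23, 'abb')
  5 → (6, 'abcbaaccbabacbcbbabb')
  6 → (17, 'acbcbbabb')
  7 → (11, 'accbabacbcbbabb')
  8 → (25, 'b')
  9 → (9, 'baaccbabacbcbbabb')
  10 → (14, 'babacbcbbabb')
  11 → (22, 'babb')
  12 → (16, 'bacbcbbabb')
  13 → (24, 'bb')
  14 → (21, 'bbabb')
  15 → (0, 'bbccaaabcbaaccbabacbcbbabb')
  16 → (7, 'bcbaaccbabacbcbbabb')
  17 → (19, 'bcbbabb')
  18 → (1, 'bccaaabcbaaccbabacbcbbabb')
  19 → (3, 'caaabcbaaccbabacbcbbabb')
  20 → (8, 'cbaaccbabacbcbbabb')
  21 → (13, 'cbabacbcbbabb')
  22 → (20, 'cbbabb')
  23 → (18, 'cbcbbabb')
  24 → (2, 'ccaaabcbaaccbabacbcbbabb')
  25 → (12, 'ccbabacbcbbabb')

SA = [4, 5, 10, 15, 23, 6, 17, 11, 25, 9, 14, 22, 16, 24, 21, 0, 7, 19, 1, 3, 8, 13, 20, 18, 2, 12]
rank  pair      lcp
   1  s[4:],s[5:]  2  'aa'
   2  s[5:],s[10:]  2  'aa'
   3  s[10:],s[15:]  1  'a'
   4  s[15:],s[23:]  2  'ab'
   5  s[23:],s[6:]  2  'ab'
   6  s[6:],s[17:]  1  'a'
   7  s[17:],s[11:]  2  'ac'
   8  s[11:],s[25:]  0  ''
   9  s[25:],s[9:]  1  'b'
  10  s[9:],s[14:]  2  'ba'
  11  s[14:],s[22:]  3  'bab'
  12  s[22:],s[16:]  2  'ba'
  13  s[16:],s[24:]  1  'b'
  14  s[24:],s[21:]  2  'bb'
  15  s[21:],s[0:]  2  'bb'
  16  s[0:],s[7:]  1  'b'
  17  s[7:],s[19:]  3  'bcb'
  18  s[19:],s[1:]  2  'bc'
  19  s[1:],s[3:]  0  ''
  20  s[3:],s[8:]  1  'c'
  21  s[8:],s[13:]  3  'cba'
  22  s[13:],s[20:]  2  'cb'
  23  s[20:],s[18:]  2  'cb'
  24  s[18:],s[2:]  1  'c'
  25  s[2:],s[12:]  2  'cc'

n(n+1)/2 = 26·27/2 = 351
Σ LCP = 0 + 2 + 2 + 1 + 2 + 2 + 1 + 2 + 0 + 1 + 2 + 3 + 2 + 1 + 2 + 2 + 1 + 3 + 2 + 0 + 1 + 3 + 2 + 2 + 1 + 2 = 42
distinct = 351 − 42 = 309

309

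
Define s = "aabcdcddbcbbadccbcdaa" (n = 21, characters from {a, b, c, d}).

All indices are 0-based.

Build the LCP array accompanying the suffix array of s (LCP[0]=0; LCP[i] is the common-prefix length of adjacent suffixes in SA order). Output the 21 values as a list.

[0, 1, 2, 1, 1, 0, 1, 1, 2, 3, 0, 2, 1, 1, 2, 2, 0, 1, 1, 2, 1]

rank | idx | suffix
   0 |  20 | a
   1 |  19 | aa
   2 |   0 | aabcdcddbcbbadccbcdaa
   3 |   1 | abcdcddbcbbadccbcdaa
   4 |  12 | adccbcdaa
   5 |  11 | badccbcdaa
   6 |  10 | bbadccbcdaa
   7 |   8 | bcbbadccbcdaa
   8 |  16 | bcdaa
   9 |   2 | bcdcddbcbbadccbcdaa
  10 |   9 | cbbadccbcdaa
  11 |  15 | cbcdaa
  12 |  14 | ccbcdaa
  13 |  17 | cdaa
  14 |   3 | cdcddbcbbadccbcdaa
  15 |   5 | cddbcbbadccbcdaa
  16 |  18 | daa
  17 |   7 | dbcbbadccbcdaa
  18 |  13 | dccbcdaa
  19 |   4 | dcddbcbbadccbcdaa
  20 |   6 | ddbcbbadccbcdaa

SA = [20, 19, 0, 1, 12, 11, 10, 8, 16, 2, 9, 15, 14, 17, 3, 5, 18, 7, 13, 4, 6]
[i] adj suffixes → lcp
  [1] 20/19 → 1 ('a')
  [2] 19/0 → 2 ('aa')
  [3] 0/1 → 1 ('a')
  [4] 1/12 → 1 ('a')
  [5] 12/11 → 0 ('')
  [6] 11/10 → 1 ('b')
  [7] 10/8 → 1 ('b')
  [8] 8/16 → 2 ('bc')
  [9] 16/2 → 3 ('bcd')
  [10] 2/9 → 0 ('')
  [11] 9/15 → 2 ('cb')
  [12] 15/14 → 1 ('c')
  [13] 14/17 → 1 ('c')
  [14] 17/3 → 2 ('cd')
  [15] 3/5 → 2 ('cd')
  [16] 5/18 → 0 ('')
  [17] 18/7 → 1 ('d')
  [18] 7/13 → 1 ('d')
  [19] 13/4 → 2 ('dc')
  [20] 4/6 → 1 ('d')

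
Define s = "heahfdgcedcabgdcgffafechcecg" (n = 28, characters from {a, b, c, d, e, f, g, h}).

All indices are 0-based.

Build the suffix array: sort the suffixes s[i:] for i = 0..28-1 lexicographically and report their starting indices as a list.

rank→(start, suffix):
  0 → (11, 'abgdcgffafechcecg')
  1 → (19, 'afechcecg')
  2 → (2, 'ahfdgcedcabgdcgffafechcecg')
  3 → (12, 'bgdcgffafechcecg')
  4 → (10, 'cabgdcgffafechcecg')
  5 → (24, 'cecg')
  6 → (7, 'cedcabgdcgffafechcecg')
  7 → (26, 'cg')
  8 → (15, 'cgffafechcecg')
  9 → (22, 'chcecg')
  10 → (9, 'dcabgdcgffafechcecg')
  11 → (14, 'dcgffafechcecg')
  12 → (5, 'dgcedcabgdcgffafechcecg')
  13 → (1, 'eahfdgcedcabgdcgffafechcecg')
  14 → (25, 'ecg')
  15 → (21, 'echcecg')
  16 → (8, 'edcabgdcgffafechcecg')
  17 → (18, 'fafechcecg')
  18 → (4, 'fdgcedcabgdcgffafechcecg')
  19 → (20, 'fechcecg')
  20 → (17, 'ffafechcecg')
  21 → (27, 'g')
  22 → (6, 'gcedcabgdcgffafechcecg')
  23 → (13, 'gdcgffafechcecg')
  24 → (16, 'gffafechcecg')
  25 → (23, 'hcecg')
  26 → (0, 'heahfdgcedcabgdcgffafechcecg')
  27 → (3, 'hfdgcedcabgdcgffafechcecg')

[11, 19, 2, 12, 10, 24, 7, 26, 15, 22, 9, 14, 5, 1, 25, 21, 8, 18, 4, 20, 17, 27, 6, 13, 16, 23, 0, 3]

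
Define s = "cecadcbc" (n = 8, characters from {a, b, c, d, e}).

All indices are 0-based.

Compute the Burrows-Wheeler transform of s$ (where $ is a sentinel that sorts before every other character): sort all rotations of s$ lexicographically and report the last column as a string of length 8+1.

rank  rotation   last
    0  $cecadcbc  c
    1  adcbc$cec  c
    2  bc$cecadc  c
    3  c$cecadcb  b
    4  cadcbc$ce  e
    5  cbc$cecad  d
    6  cecadcbc$  $
    7  dcbc$ceca  a
    8  ecadcbc$c  c

cccbed$ac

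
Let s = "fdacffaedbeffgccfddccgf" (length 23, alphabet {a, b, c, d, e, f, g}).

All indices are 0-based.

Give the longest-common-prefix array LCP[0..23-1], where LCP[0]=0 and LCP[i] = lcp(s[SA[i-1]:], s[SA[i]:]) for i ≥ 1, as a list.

[0, 1, 0, 0, 2, 1, 2, 1, 0, 1, 1, 1, 0, 1, 0, 1, 1, 2, 1, 2, 1, 0, 1]

rank→(start, suffix):
  0 → (2, 'acffaedbeffgccfddccgf')
  1 → (6, 'aedbeffgccfddccgf')
  2 → (9, 'beffgccfddccgf')
  3 → (14, 'ccfddccgf')
  4 → (19, 'ccgf')
  5 → (15, 'cfddccgf')
  6 → (3, 'cffaedbeffgccfddccgf')
  7 → (20, 'cgf')
  8 → (1, 'dacffaedbeffgccfddccgf')
  9 → (8, 'dbeffgccfddccgf')
  10 → (18, 'dccgf')
  11 → (17, 'ddccgf')
  12 → (7, 'edbeffgccfddccgf')
  13 → (10, 'effgccfddccgf')
  14 → (22, 'f')
  15 → (5, 'faedbeffgccfddccgf')
  16 → (0, 'fdacffaedbeffgccfddccgf')
  17 → (16, 'fddccgf')
  18 → (4, 'ffaedbeffgccfddccgf')
  19 → (11, 'ffgccfddccgf')
  20 → (12, 'fgccfddccgf')
  21 → (13, 'gccfddccgf')
  22 → (21, 'gf')

SA = [2, 6, 9, 14, 19, 15, 3, 20, 1, 8, 18, 17, 7, 10, 22, 5, 0, 16, 4, 11, 12, 13, 21]
rank  pair      lcp
   1  s[2:],s[6:]  1  'a'
   2  s[6:],s[9:]  0  ''
   3  s[9:],s[14:]  0  ''
   4  s[14:],s[19:]  2  'cc'
   5  s[19:],s[15:]  1  'c'
   6  s[15:],s[3:]  2  'cf'
   7  s[3:],s[20:]  1  'c'
   8  s[20:],s[1:]  0  ''
   9  s[1:],s[8:]  1  'd'
  10  s[8:],s[18:]  1  'd'
  11  s[18:],s[17:]  1  'd'
  12  s[17:],s[7:]  0  ''
  13  s[7:],s[10:]  1  'e'
  14  s[10:],s[22:]  0  ''
  15  s[22:],s[5:]  1  'f'
  16  s[5:],s[0:]  1  'f'
  17  s[0:],s[16:]  2  'fd'
  18  s[16:],s[4:]  1  'f'
  19  s[4:],s[11:]  2  'ff'
  20  s[11:],s[12:]  1  'f'
  21  s[12:],s[13:]  0  ''
  22  s[13:],s[21:]  1  'g'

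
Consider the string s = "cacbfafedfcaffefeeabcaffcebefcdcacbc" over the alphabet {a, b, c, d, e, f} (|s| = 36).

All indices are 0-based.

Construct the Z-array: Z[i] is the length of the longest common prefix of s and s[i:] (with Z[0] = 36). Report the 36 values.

[36, 0, 1, 0, 0, 0, 0, 0, 0, 0, 2, 0, 0, 0, 0, 0, 0, 0, 0, 0, 2, 0, 0, 0, 1, 0, 0, 0, 0, 1, 0, 4, 0, 1, 0, 1]

Z[0]=36
i=1: outside box; Z[1]=0
i=2: outside box; Z[2]=1 extend→box=[2,3)
i=3: outside box; Z[3]=0
i=4: outside box; Z[4]=0
i=5: outside box; Z[5]=0
i=6: outside box; Z[6]=0
i=7: outside box; Z[7]=0
i=8: outside box; Z[8]=0
i=9: outside box; Z[9]=0
i=10: outside box; Z[10]=2 extend→box=[10,12)
i=11: min(r-i=1, Z[1]=0)=0; Z[11]=0
i=12: outside box; Z[12]=0
i=13: outside box; Z[13]=0
i=14: outside box; Z[14]=0
i=15: outside box; Z[15]=0
i=16: outside box; Z[16]=0
i=17: outside box; Z[17]=0
i=18: outside box; Z[18]=0
i=19: outside box; Z[19]=0
i=20: outside box; Z[20]=2 extend→box=[20,22)
i=21: min(r-i=1, Z[1]=0)=0; Z[21]=0
i=22: outside box; Z[22]=0
i=23: outside box; Z[23]=0
i=24: outside box; Z[24]=1 extend→box=[24,25)
i=25: outside box; Z[25]=0
i=26: outside box; Z[26]=0
i=27: outside box; Z[27]=0
i=28: outside box; Z[28]=0
i=29: outside box; Z[29]=1 extend→box=[29,30)
i=30: outside box; Z[30]=0
i=31: outside box; Z[31]=4 extend→box=[31,35)
i=32: min(r-i=3, Z[1]=0)=0; Z[32]=0
i=33: min(r-i=2, Z[2]=1)=1; Z[33]=1
i=34: min(r-i=1, Z[3]=0)=0; Z[34]=0
i=35: outside box; Z[35]=1 extend→box=[35,36)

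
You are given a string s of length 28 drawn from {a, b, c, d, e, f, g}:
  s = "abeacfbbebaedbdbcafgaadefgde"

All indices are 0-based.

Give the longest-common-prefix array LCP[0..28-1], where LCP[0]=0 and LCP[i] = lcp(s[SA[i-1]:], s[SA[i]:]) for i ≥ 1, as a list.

rank | idx | suffix
   0 |  20 | aadefgde
   1 |   0 | abeacfbbebaedbdbcafgaadefgde
   2 |   3 | acfbbebaedbdbcafgaadefgde
   3 |  21 | adefgde
   4 |  10 | aedbdbcafgaadefgde
   5 |  17 | afgaadefgde
   6 |   9 | baedbdbcafgaadefgde
   7 |   6 | bbebaedbdbcafgaadefgde
   8 |  15 | bcafgaadefgde
   9 |  13 | bdbcafgaadefgde
  10 |   1 | beacfbbebaedbdbcafgaadefgde
  11 |   7 | bebaedbdbcafgaadefgde
  12 |  16 | cafgaadefgde
  13 |   4 | cfbbebaedbdbcafgaadefgde
  14 |  14 | dbcafgaadefgde
  15 |  12 | dbdbcafgaadefgde
  16 |  26 | de
  17 |  22 | defgde
  18 |  27 | e
  19 |   2 | eacfbbebaedbdbcafgaadefgde
  20 |   8 | ebaedbdbcafgaadefgde
  21 |  11 | edbdbcafgaadefgde
  22 |  23 | efgde
  23 |   5 | fbbebaedbdbcafgaadefgde
  24 |  18 | fgaadefgde
  25 |  24 | fgde
  26 |  19 | gaadefgde
  27 |  25 | gde

SA = [20, 0, 3, 21, 10, 17, 9, 6, 15, 13, 1, 7, 16, 4, 14, 12, 26, 22, 27, 2, 8, 11, 23, 5, 18, 24, 19, 25]
i: (SA[i-1],SA[i]) lcp shared
  1: (20,0) 1 'a'
  2: (0,3) 1 'a'
  3: (3,21) 1 'a'
  4: (21,10) 1 'a'
  5: (10,17) 1 'a'
  6: (17,9) 0 ''
  7: (9,6) 1 'b'
  8: (6,15) 1 'b'
  9: (15,13) 1 'b'
  10: (13,1) 1 'b'
  11: (1,7) 2 'be'
  12: (7,16) 0 ''
  13: (16,4) 1 'c'
  14: (4,14) 0 ''
  15: (14,12) 2 'db'
  16: (12,26) 1 'd'
  17: (26,22) 2 'de'
  18: (22,27) 0 ''
  19: (27,2) 1 'e'
  20: (2,8) 1 'e'
  21: (8,11) 1 'e'
  22: (11,23) 1 'e'
  23: (23,5) 0 ''
  24: (5,18) 1 'f'
  25: (18,24) 2 'fg'
  26: (24,19) 0 ''
  27: (19,25) 1 'g'

[0, 1, 1, 1, 1, 1, 0, 1, 1, 1, 1, 2, 0, 1, 0, 2, 1, 2, 0, 1, 1, 1, 1, 0, 1, 2, 0, 1]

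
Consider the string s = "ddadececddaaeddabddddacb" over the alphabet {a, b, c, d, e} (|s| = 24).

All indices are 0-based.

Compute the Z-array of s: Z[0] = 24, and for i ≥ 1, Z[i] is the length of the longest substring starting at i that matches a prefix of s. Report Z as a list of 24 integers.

[24, 1, 0, 1, 0, 0, 0, 0, 3, 1, 0, 0, 0, 3, 1, 0, 0, 2, 2, 3, 1, 0, 0, 0]

Z[0]=24
i=1: outside box; Z[1]=1 extend→box=[1,2)
i=2: outside box; Z[2]=0
i=3: outside box; Z[3]=1 extend→box=[3,4)
i=4: outside box; Z[4]=0
i=5: outside box; Z[5]=0
i=6: outside box; Z[6]=0
i=7: outside box; Z[7]=0
i=8: outside box; Z[8]=3 extend→box=[8,11)
i=9: min(r-i=2, Z[1]=1)=1; Z[9]=1
i=10: min(r-i=1, Z[2]=0)=0; Z[10]=0
i=11: outside box; Z[11]=0
i=12: outside box; Z[12]=0
i=13: outside box; Z[13]=3 extend→box=[13,16)
i=14: min(r-i=2, Z[1]=1)=1; Z[14]=1
i=15: min(r-i=1, Z[2]=0)=0; Z[15]=0
i=16: outside box; Z[16]=0
i=17: outside box; Z[17]=2 extend→box=[17,19)
i=18: min(r-i=1, Z[1]=1)=1; Z[18]=2 extend→box=[18,20)
i=19: min(r-i=1, Z[1]=1)=1; Z[19]=3 extend→box=[19,22)
i=20: min(r-i=2, Z[1]=1)=1; Z[20]=1
i=21: min(r-i=1, Z[2]=0)=0; Z[21]=0
i=22: outside box; Z[22]=0
i=23: outside box; Z[23]=0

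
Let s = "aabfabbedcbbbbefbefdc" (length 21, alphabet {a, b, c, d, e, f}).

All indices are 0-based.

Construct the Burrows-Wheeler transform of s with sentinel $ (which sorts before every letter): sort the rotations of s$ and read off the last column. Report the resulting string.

c$facbabbbfaddfebbbbee

rank  rotation                last
    0  $aabfabbedcbbbbefbefdc  c
    1  aabfabbedcbbbbefbefdc$  $
    2  abbedcbbbbefbefdc$aabf  f
    3  abfabbedcbbbbefbefdc$a  a
    4  bbbbefbefdc$aabfabbedc  c
    5  bbbefbefdc$aabfabbedcb  b
    6  bbedcbbbbefbefdc$aabfa  a
    7  bbefbefdc$aabfabbedcbb  b
    8  bedcbbbbefbefdc$aabfab  b
    9  befbefdc$aabfabbedcbbb  b
   10  befdc$aabfabbedcbbbbef  f
   11  bfabbedcbbbbefbefdc$aa  a
   12  c$aabfabbedcbbbbefbefd  d
   13  cbbbbefbefdc$aabfabbed  d
   14  dc$aabfabbedcbbbbefbef  f
   15  dcbbbbefbefdc$aabfabbe  e
   16  edcbbbbefbefdc$aabfabb  b
   17  efbefdc$aabfabbedcbbbb  b
   18  efdc$aabfabbedcbbbbefb  b
   19  fabbedcbbbbefbefdc$aab  b
   20  fbefdc$aabfabbedcbbbbe  e
   21  fdc$aabfabbedcbbbbefbe  e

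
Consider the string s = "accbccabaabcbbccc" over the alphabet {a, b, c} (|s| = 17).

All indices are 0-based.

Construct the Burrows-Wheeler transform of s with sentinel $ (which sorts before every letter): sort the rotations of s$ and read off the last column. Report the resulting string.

rank  rotation            last
    0  $accbccabaabcbbccc  c
    1  aabcbbccc$accbccab  b
    2  abaabcbbccc$accbcc  c
    3  abcbbccc$accbccaba  a
    4  accbccabaabcbbccc$  $
    5  baabcbbccc$accbcca  a
    6  bbccc$accbccabaabc  c
    7  bcbbccc$accbccabaa  a
    8  bccabaabcbbccc$acc  c
    9  bccc$accbccabaabcb  b
   10  c$accbccabaabcbbcc  c
   11  cabaabcbbccc$accbc  c
   12  cbbccc$accbccabaab  b
   13  cbccabaabcbbccc$ac  c
   14  cc$accbccabaabcbbc  c
   15  ccabaabcbbccc$accb  b
   16  ccbccabaabcbbccc$a  a
   17  ccc$accbccabaabcbb  b

cbca$acacbccbccbab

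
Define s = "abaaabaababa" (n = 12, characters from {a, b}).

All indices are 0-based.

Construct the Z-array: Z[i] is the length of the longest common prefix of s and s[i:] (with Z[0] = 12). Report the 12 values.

[12, 0, 1, 1, 4, 0, 1, 3, 0, 3, 0, 1]

Z[0]=12
i=1: i≥r, start 0; Z[1]=0
i=2: i≥r, start 0; Z[2]=1 scan→box=[2,3)
i=3: i≥r, start 0; Z[3]=1 scan→box=[3,4)
i=4: i≥r, start 0; Z[4]=4 scan→box=[4,8)
i=5: min(r-i=3, Z[1]=0)=0; Z[5]=0
i=6: min(r-i=2, Z[2]=1)=1; Z[6]=1
i=7: min(r-i=1, Z[3]=1)=1; Z[7]=3 scan→box=[7,10)
i=8: min(r-i=2, Z[1]=0)=0; Z[8]=0
i=9: min(r-i=1, Z[2]=1)=1; Z[9]=3 scan→box=[9,12)
i=10: min(r-i=2, Z[1]=0)=0; Z[10]=0
i=11: min(r-i=1, Z[2]=1)=1; Z[11]=1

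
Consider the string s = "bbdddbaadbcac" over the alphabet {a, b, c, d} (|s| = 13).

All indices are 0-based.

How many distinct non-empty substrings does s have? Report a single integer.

80

sorted suffixes:
  #0 SA[0]=6  'aadbcac'
  #1 SA[1]=11  'ac'
  #2 SA[2]=7  'adbcac'
  #3 SA[3]=5  'baadbcac'
  #4 SA[4]=0  'bbdddbaadbcac'
  #5 SA[5]=9  'bcac'
  #6 SA[6]=1  'bdddbaadbcac'
  #7 SA[7]=12  'c'
  #8 SA[8]=10  'cac'
  #9 SA[9]=4  'dbaadbcac'
  #10 SA[10]=8  'dbcac'
  #11 SA[11]=3  'ddbaadbcac'
  #12 SA[12]=2  'dddbaadbcac'

SA = [6, 11, 7, 5, 0, 9, 1, 12, 10, 4, 8, 3, 2]
[i] adj suffixes → lcp
  [1] 6/11 → 1 ('a')
  [2] 11/7 → 1 ('a')
  [3] 7/5 → 0 ('')
  [4] 5/0 → 1 ('b')
  [5] 0/9 → 1 ('b')
  [6] 9/1 → 1 ('b')
  [7] 1/12 → 0 ('')
  [8] 12/10 → 1 ('c')
  [9] 10/4 → 0 ('')
  [10] 4/8 → 2 ('db')
  [11] 8/3 → 1 ('d')
  [12] 3/2 → 2 ('dd')

n(n+1)/2 = 13·14/2 = 91
Σ LCP = 0 + 1 + 1 + 0 + 1 + 1 + 1 + 0 + 1 + 0 + 2 + 1 + 2 = 11
distinct = 91 − 11 = 80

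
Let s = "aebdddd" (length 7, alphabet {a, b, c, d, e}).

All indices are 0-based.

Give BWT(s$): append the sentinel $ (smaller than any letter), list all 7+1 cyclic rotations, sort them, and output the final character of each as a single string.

d$edddba

rank  rotation  last
    0  $aebdddd  d
    1  aebdddd$  $
    2  bdddd$ae  e
    3  d$aebddd  d
    4  dd$aebdd  d
    5  ddd$aebd  d
    6  dddd$aeb  b
    7  ebdddd$a  a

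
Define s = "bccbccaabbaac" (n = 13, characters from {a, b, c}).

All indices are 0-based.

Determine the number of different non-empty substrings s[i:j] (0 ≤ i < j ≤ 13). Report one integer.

sorted suffixes:
  #0 SA[0]=6  'aabbaac'
  #1 SA[1]=10  'aac'
  #2 SA[2]=7  'abbaac'
  #3 SA[3]=11  'ac'
  #4 SA[4]=9  'baac'
  #5 SA[5]=8  'bbaac'
  #6 SA[6]=3  'bccaabbaac'
  #7 SA[7]=0  'bccbccaabbaac'
  #8 SA[8]=12  'c'
  #9 SA[9]=5  'caabbaac'
  #10 SA[10]=2  'cbccaabbaac'
  #11 SA[11]=4  'ccaabbaac'
  #12 SA[12]=1  'ccbccaabbaac'

SA = [6, 10, 7, 11, 9, 8, 3, 0, 12, 5, 2, 4, 1]
i: (SA[i-1],SA[i]) lcp shared
  1: (6,10) 2 'aa'
  2: (10,7) 1 'a'
  3: (7,11) 1 'a'
  4: (11,9) 0 ''
  5: (9,8) 1 'b'
  6: (8,3) 1 'b'
  7: (3,0) 3 'bcc'
  8: (0,12) 0 ''
  9: (12,5) 1 'c'
  10: (5,2) 1 'c'
  11: (2,4) 1 'c'
  12: (4,1) 2 'cc'

n(n+1)/2 = 13·14/2 = 91
Σ LCP = 0 + 2 + 1 + 1 + 0 + 1 + 1 + 3 + 0 + 1 + 1 + 1 + 2 = 14
distinct = 91 − 14 = 77

77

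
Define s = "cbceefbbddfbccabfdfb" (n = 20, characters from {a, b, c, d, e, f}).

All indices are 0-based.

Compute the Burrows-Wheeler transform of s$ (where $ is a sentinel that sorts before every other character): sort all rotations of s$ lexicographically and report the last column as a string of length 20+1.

bcfffcbac$bbbfdcededb

rank  rotation               last
    0  $cbceefbbddfbccabfdfb  b
    1  abfdfb$cbceefbbddfbcc  c
    2  b$cbceefbbddfbccabfdf  f
    3  bbddfbccabfdfb$cbceef  f
    4  bccabfdfb$cbceefbbddf  f
    5  bceefbbddfbccabfdfb$c  c
    6  bddfbccabfdfb$cbceefb  b
    7  bfdfb$cbceefbbddfbcca  a
    8  cabfdfb$cbceefbbddfbc  c
    9  cbceefbbddfbccabfdfb$  $
   10  ccabfdfb$cbceefbbddfb  b
   11  ceefbbddfbccabfdfb$cb  b
   12  ddfbccabfdfb$cbceefbb  b
   13  dfb$cbceefbbddfbccabf  f
   14  dfbccabfdfb$cbceefbbd  d
   15  eefbbddfbccabfdfb$cbc  c
   16  efbbddfbccabfdfb$cbce  e
   17  fb$cbceefbbddfbccabfd  d
   18  fbbddfbccabfdfb$cbcee  e
   19  fbccabfdfb$cbceefbbdd  d
   20  fdfb$cbceefbbddfbccab  b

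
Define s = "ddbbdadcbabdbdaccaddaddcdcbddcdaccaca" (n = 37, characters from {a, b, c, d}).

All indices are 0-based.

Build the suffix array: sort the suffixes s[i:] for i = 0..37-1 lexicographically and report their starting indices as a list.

[36, 9, 34, 31, 14, 5, 17, 20, 8, 2, 12, 3, 10, 26, 35, 33, 16, 7, 25, 32, 15, 29, 23, 30, 13, 4, 19, 1, 11, 6, 24, 28, 22, 18, 0, 27, 21]

rank | idx | suffix
   0 |  36 | a
   1 |   9 | abdbdaccaddaddcdcbddcdaccaca
   2 |  34 | aca
   3 |  31 | accaca
   4 |  14 | accaddaddcdcbddcdaccaca
   5 |   5 | adcbabdbdaccaddaddcdcbddcdaccaca
   6 |  17 | addaddcdcbddcdaccaca
   7 |  20 | addcdcbddcdaccaca
   8 |   8 | babdbdaccaddaddcdcbddcdaccaca
   9 |   2 | bbdadcbabdbdaccaddaddcdcbddcdaccaca
  10 |  12 | bdaccaddaddcdcbddcdaccaca
  11 |   3 | bdadcbabdbdaccaddaddcdcbddcdaccaca
  12 |  10 | bdbdaccaddaddcdcbddcdaccaca
  13 |  26 | bddcdaccaca
  14 |  35 | ca
  15 |  33 | caca
  16 |  16 | caddaddcdcbddcdaccaca
  17 |   7 | cbabdbdaccaddaddcdcbddcdaccaca
  18 |  25 | cbddcdaccaca
  19 |  32 | ccaca
  20 |  15 | ccaddaddcdcbddcdaccaca
  21 |  29 | cdaccaca
  22 |  23 | cdcbddcdaccaca
  23 |  30 | daccaca
  24 |  13 | daccaddaddcdcbddcdaccaca
  25 |   4 | dadcbabdbdaccaddaddcdcbddcdaccaca
  26 |  19 | daddcdcbddcdaccaca
  27 |   1 | dbbdadcbabdbdaccaddaddcdcbddcdaccaca
  28 |  11 | dbdaccaddaddcdcbddcdaccaca
  29 |   6 | dcbabdbdaccaddaddcdcbddcdaccaca
  30 |  24 | dcbddcdaccaca
  31 |  28 | dcdaccaca
  32 |  22 | dcdcbddcdaccaca
  33 |  18 | ddaddcdcbddcdaccaca
  34 |   0 | ddbbdadcbabdbdaccaddaddcdcbddcdaccaca
  35 |  27 | ddcdaccaca
  36 |  21 | ddcdcbddcdaccaca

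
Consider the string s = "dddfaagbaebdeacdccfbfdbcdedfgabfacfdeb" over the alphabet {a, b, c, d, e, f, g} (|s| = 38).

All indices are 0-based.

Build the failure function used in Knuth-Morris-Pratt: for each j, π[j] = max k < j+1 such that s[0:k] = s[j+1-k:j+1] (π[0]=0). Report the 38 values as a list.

π[0] = 0
j=1 s[j]='d': π[1]=1 (border 'd')
j=2 s[j]='d': π[2]=2 (border 'dd')
j=3 s[j]='f': k: 2→1→0; π[3]=0 (border '')
j=4 s[j]='a': π[4]=0 (border '')
j=5 s[j]='a': π[5]=0 (border '')
j=6 s[j]='g': π[6]=0 (border '')
j=7 s[j]='b': π[7]=0 (border '')
j=8 s[j]='a': π[8]=0 (border '')
j=9 s[j]='e': π[9]=0 (border '')
j=10 s[j]='b': π[10]=0 (border '')
j=11 s[j]='d': π[11]=1 (border 'd')
j=12 s[j]='e': k: 1→0; π[12]=0 (border '')
j=13 s[j]='a': π[13]=0 (border '')
j=14 s[j]='c': π[14]=0 (border '')
j=15 s[j]='d': π[15]=1 (border 'd')
j=16 s[j]='c': k: 1→0; π[16]=0 (border '')
j=17 s[j]='c': π[17]=0 (border '')
j=18 s[j]='f': π[18]=0 (border '')
j=19 s[j]='b': π[19]=0 (border '')
j=20 s[j]='f': π[20]=0 (border '')
j=21 s[j]='d': π[21]=1 (border 'd')
j=22 s[j]='b': k: 1→0; π[22]=0 (border '')
j=23 s[j]='c': π[23]=0 (border '')
j=24 s[j]='d': π[24]=1 (border 'd')
j=25 s[j]='e': k: 1→0; π[25]=0 (border '')
j=26 s[j]='d': π[26]=1 (border 'd')
j=27 s[j]='f': k: 1→0; π[27]=0 (border '')
j=28 s[j]='g': π[28]=0 (border '')
j=29 s[j]='a': π[29]=0 (border '')
j=30 s[j]='b': π[30]=0 (border '')
j=31 s[j]='f': π[31]=0 (border '')
j=32 s[j]='a': π[32]=0 (border '')
j=33 s[j]='c': π[33]=0 (border '')
j=34 s[j]='f': π[34]=0 (border '')
j=35 s[j]='d': π[35]=1 (border 'd')
j=36 s[j]='e': k: 1→0; π[36]=0 (border '')
j=37 s[j]='b': π[37]=0 (border '')

[0, 1, 2, 0, 0, 0, 0, 0, 0, 0, 0, 1, 0, 0, 0, 1, 0, 0, 0, 0, 0, 1, 0, 0, 1, 0, 1, 0, 0, 0, 0, 0, 0, 0, 0, 1, 0, 0]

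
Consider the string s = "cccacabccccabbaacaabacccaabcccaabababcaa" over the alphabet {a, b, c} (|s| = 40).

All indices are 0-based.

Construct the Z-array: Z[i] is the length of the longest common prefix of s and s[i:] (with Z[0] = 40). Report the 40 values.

Z[0]=40
i=1: i≥r, start 0; Z[1]=2 extend→box=[1,3)
i=2: min(r-i=1, Z[1]=2)=1; Z[2]=1
i=3: i≥r, start 0; Z[3]=0
i=4: i≥r, start 0; Z[4]=1 extend→box=[4,5)
i=5: i≥r, start 0; Z[5]=0
i=6: i≥r, start 0; Z[6]=0
i=7: i≥r, start 0; Z[7]=3 extend→box=[7,10)
i=8: min(r-i=2, Z[1]=2)=2; Z[8]=4 extend→box=[8,12)
i=9: min(r-i=3, Z[1]=2)=2; Z[9]=2
i=10: min(r-i=2, Z[2]=1)=1; Z[10]=1
i=11: min(r-i=1, Z[3]=0)=0; Z[11]=0
i=12: i≥r, start 0; Z[12]=0
i=13: i≥r, start 0; Z[13]=0
i=14: i≥r, start 0; Z[14]=0
i=15: i≥r, start 0; Z[15]=0
i=16: i≥r, start 0; Z[16]=1 extend→box=[16,17)
i=17: i≥r, start 0; Z[17]=0
i=18: i≥r, start 0; Z[18]=0
i=19: i≥r, start 0; Z[19]=0
i=20: i≥r, start 0; Z[20]=0
i=21: i≥r, start 0; Z[21]=4 extend→box=[21,25)
i=22: min(r-i=3, Z[1]=2)=2; Z[22]=2
i=23: min(r-i=2, Z[2]=1)=1; Z[23]=1
i=24: min(r-i=1, Z[3]=0)=0; Z[24]=0
i=25: i≥r, start 0; Z[25]=0
i=26: i≥r, start 0; Z[26]=0
i=27: i≥r, start 0; Z[27]=4 extend→box=[27,31)
i=28: min(r-i=3, Z[1]=2)=2; Z[28]=2
i=29: min(r-i=2, Z[2]=1)=1; Z[29]=1
i=30: min(r-i=1, Z[3]=0)=0; Z[30]=0
i=31: i≥r, start 0; Z[31]=0
i=32: i≥r, start 0; Z[32]=0
i=33: i≥r, start 0; Z[33]=0
i=34: i≥r, start 0; Z[34]=0
i=35: i≥r, start 0; Z[35]=0
i=36: i≥r, start 0; Z[36]=0
i=37: i≥r, start 0; Z[37]=1 extend→box=[37,38)
i=38: i≥r, start 0; Z[38]=0
i=39: i≥r, start 0; Z[39]=0

[40, 2, 1, 0, 1, 0, 0, 3, 4, 2, 1, 0, 0, 0, 0, 0, 1, 0, 0, 0, 0, 4, 2, 1, 0, 0, 0, 4, 2, 1, 0, 0, 0, 0, 0, 0, 0, 1, 0, 0]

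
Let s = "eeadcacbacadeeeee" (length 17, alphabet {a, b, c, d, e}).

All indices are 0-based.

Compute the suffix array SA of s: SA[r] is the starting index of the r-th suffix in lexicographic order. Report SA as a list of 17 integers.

[8, 5, 2, 10, 7, 4, 9, 6, 3, 11, 16, 1, 15, 0, 14, 13, 12]

rank→(start, suffix):
  0 → (8, 'acadeeeee')
  1 → (5, 'acbacadeeeee')
  2 → (2, 'adcacbacadeeeee')
  3 → (10, 'adeeeee')
  4 → (7, 'bacadeeeee')
  5 → (4, 'cacbacadeeeee')
  6 → (9, 'cadeeeee')
  7 → (6, 'cbacadeeeee')
  8 → (3, 'dcacbacadeeeee')
  9 → (11, 'deeeee')
  10 → (16, 'e')
  11 → (1, 'eadcacbacadeeeee')
  12 → (15, 'ee')
  13 → (0, 'eeadcacbacadeeeee')
  14 → (14, 'eee')
  15 → (13, 'eeee')
  16 → (12, 'eeeee')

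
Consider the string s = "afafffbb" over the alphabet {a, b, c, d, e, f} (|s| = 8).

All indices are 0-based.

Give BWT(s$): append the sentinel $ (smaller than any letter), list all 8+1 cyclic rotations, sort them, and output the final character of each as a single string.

b$fbfaffa

rank  rotation   last
    0  $afafffbb  b
    1  afafffbb$  $
    2  afffbb$af  f
    3  b$afafffb  b
    4  bb$afafff  f
    5  fafffbb$a  a
    6  fbb$afaff  f
    7  ffbb$afaf  f
    8  fffbb$afa  a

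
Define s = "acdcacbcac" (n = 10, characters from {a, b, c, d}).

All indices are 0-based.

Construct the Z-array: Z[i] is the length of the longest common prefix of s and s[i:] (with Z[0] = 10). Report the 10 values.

[10, 0, 0, 0, 2, 0, 0, 0, 2, 0]

Z[0]=10
i=1: i≥r, start 0; Z[1]=0
i=2: i≥r, start 0; Z[2]=0
i=3: i≥r, start 0; Z[3]=0
i=4: i≥r, start 0; Z[4]=2 scan→box=[4,6)
i=5: min(r-i=1, Z[1]=0)=0; Z[5]=0
i=6: i≥r, start 0; Z[6]=0
i=7: i≥r, start 0; Z[7]=0
i=8: i≥r, start 0; Z[8]=2 scan→box=[8,10)
i=9: min(r-i=1, Z[1]=0)=0; Z[9]=0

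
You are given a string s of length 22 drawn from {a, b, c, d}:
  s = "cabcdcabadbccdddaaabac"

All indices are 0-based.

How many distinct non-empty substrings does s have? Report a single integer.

rank→(start, suffix):
  0 → (16, 'aaabac')
  1 → (17, 'aabac')
  2 → (18, 'abac')
  3 → (6, 'abadbccdddaaabac')
  4 → (1, 'abcdcabadbccdddaaabac')
  5 → (20, 'ac')
  6 → (8, 'adbccdddaaabac')
  7 → (19, 'bac')
  8 → (7, 'badbccdddaaabac')
  9 → (10, 'bccdddaaabac')
  10 → (2, 'bcdcabadbccdddaaabac')
  11 → (21, 'c')
  12 → (5, 'cabadbccdddaaabac')
  13 → (0, 'cabcdcabadbccdddaaabac')
  14 → (11, 'ccdddaaabac')
  15 → (3, 'cdcabadbccdddaaabac')
  16 → (12, 'cdddaaabac')
  17 → (15, 'daaabac')
  18 → (9, 'dbccdddaaabac')
  19 → (4, 'dcabadbccdddaaabac')
  20 → (14, 'ddaaabac')
  21 → (13, 'dddaaabac')

SA = [16, 17, 18, 6, 1, 20, 8, 19, 7, 10, 2, 21, 5, 0, 11, 3, 12, 15, 9, 4, 14, 13]
i: (SA[i-1],SA[i]) lcp shared
  1: (16,17) 2 'aa'
  2: (17,18) 1 'a'
  3: (18,6) 3 'aba'
  4: (6,1) 2 'ab'
  5: (1,20) 1 'a'
  6: (20,8) 1 'a'
  7: (8,19) 0 ''
  8: (19,7) 2 'ba'
  9: (7,10) 1 'b'
  10: (10,2) 2 'bc'
  11: (2,21) 0 ''
  12: (21,5) 1 'c'
  13: (5,0) 3 'cab'
  14: (0,11) 1 'c'
  15: (11,3) 1 'c'
  16: (3,12) 2 'cd'
  17: (12,15) 0 ''
  18: (15,9) 1 'd'
  19: (9,4) 1 'd'
  20: (4,14) 1 'd'
  21: (14,13) 2 'dd'

n(n+1)/2 = 22·23/2 = 253
Σ LCP = 0 + 2 + 1 + 3 + 2 + 1 + 1 + 0 + 2 + 1 + 2 + 0 + 1 + 3 + 1 + 1 + 2 + 0 + 1 + 1 + 1 + 2 = 28
distinct = 253 − 28 = 225

225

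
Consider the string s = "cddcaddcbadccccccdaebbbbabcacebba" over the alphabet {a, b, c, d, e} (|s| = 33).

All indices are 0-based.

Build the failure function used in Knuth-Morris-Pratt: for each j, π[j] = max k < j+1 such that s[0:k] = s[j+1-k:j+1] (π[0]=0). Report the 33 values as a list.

[0, 0, 0, 1, 0, 0, 0, 1, 0, 0, 0, 1, 1, 1, 1, 1, 1, 2, 0, 0, 0, 0, 0, 0, 0, 0, 1, 0, 1, 0, 0, 0, 0]

π[0] = 0
j=1 s[j]='d': π[1]=0 (border '')
j=2 s[j]='d': π[2]=0 (border '')
j=3 s[j]='c': π[3]=1 (border 'c')
j=4 s[j]='a': k: 1→0; π[4]=0 (border '')
j=5 s[j]='d': π[5]=0 (border '')
j=6 s[j]='d': π[6]=0 (border '')
j=7 s[j]='c': π[7]=1 (border 'c')
j=8 s[j]='b': k: 1→0; π[8]=0 (border '')
j=9 s[j]='a': π[9]=0 (border '')
j=10 s[j]='d': π[10]=0 (border '')
j=11 s[j]='c': π[11]=1 (border 'c')
j=12 s[j]='c': k: 1→0; π[12]=1 (border 'c')
j=13 s[j]='c': k: 1→0; π[13]=1 (border 'c')
j=14 s[j]='c': k: 1→0; π[14]=1 (border 'c')
j=15 s[j]='c': k: 1→0; π[15]=1 (border 'c')
j=16 s[j]='c': k: 1→0; π[16]=1 (border 'c')
j=17 s[j]='d': π[17]=2 (border 'cd')
j=18 s[j]='a': k: 2→0; π[18]=0 (border '')
j=19 s[j]='e': π[19]=0 (border '')
j=20 s[j]='b': π[20]=0 (border '')
j=21 s[j]='b': π[21]=0 (border '')
j=22 s[j]='b': π[22]=0 (border '')
j=23 s[j]='b': π[23]=0 (border '')
j=24 s[j]='a': π[24]=0 (border '')
j=25 s[j]='b': π[25]=0 (border '')
j=26 s[j]='c': π[26]=1 (border 'c')
j=27 s[j]='a': k: 1→0; π[27]=0 (border '')
j=28 s[j]='c': π[28]=1 (border 'c')
j=29 s[j]='e': k: 1→0; π[29]=0 (border '')
j=30 s[j]='b': π[30]=0 (border '')
j=31 s[j]='b': π[31]=0 (border '')
j=32 s[j]='a': π[32]=0 (border '')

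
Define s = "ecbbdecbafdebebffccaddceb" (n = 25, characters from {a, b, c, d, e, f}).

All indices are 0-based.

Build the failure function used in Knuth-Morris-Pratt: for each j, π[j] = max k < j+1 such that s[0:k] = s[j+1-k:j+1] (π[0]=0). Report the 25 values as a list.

π[0] = 0
j=1 s[j]='c': π[1]=0 (border '')
j=2 s[j]='b': π[2]=0 (border '')
j=3 s[j]='b': π[3]=0 (border '')
j=4 s[j]='d': π[4]=0 (border '')
j=5 s[j]='e': π[5]=1 (border 'e')
j=6 s[j]='c': π[6]=2 (border 'ec')
j=7 s[j]='b': π[7]=3 (border 'ecb')
j=8 s[j]='a': k: 3→0; π[8]=0 (border '')
j=9 s[j]='f': π[9]=0 (border '')
j=10 s[j]='d': π[10]=0 (border '')
j=11 s[j]='e': π[11]=1 (border 'e')
j=12 s[j]='b': k: 1→0; π[12]=0 (border '')
j=13 s[j]='e': π[13]=1 (border 'e')
j=14 s[j]='b': k: 1→0; π[14]=0 (border '')
j=15 s[j]='f': π[15]=0 (border '')
j=16 s[j]='f': π[16]=0 (border '')
j=17 s[j]='c': π[17]=0 (border '')
j=18 s[j]='c': π[18]=0 (border '')
j=19 s[j]='a': π[19]=0 (border '')
j=20 s[j]='d': π[20]=0 (border '')
j=21 s[j]='d': π[21]=0 (border '')
j=22 s[j]='c': π[22]=0 (border '')
j=23 s[j]='e': π[23]=1 (border 'e')
j=24 s[j]='b': k: 1→0; π[24]=0 (border '')

[0, 0, 0, 0, 0, 1, 2, 3, 0, 0, 0, 1, 0, 1, 0, 0, 0, 0, 0, 0, 0, 0, 0, 1, 0]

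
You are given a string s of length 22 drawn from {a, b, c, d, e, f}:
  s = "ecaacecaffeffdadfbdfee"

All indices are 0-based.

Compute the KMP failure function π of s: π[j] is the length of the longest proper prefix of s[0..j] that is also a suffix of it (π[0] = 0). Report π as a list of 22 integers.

π[0] = 0
j=1 s[j]='c': π[1]=0 (border '')
j=2 s[j]='a': π[2]=0 (border '')
j=3 s[j]='a': π[3]=0 (border '')
j=4 s[j]='c': π[4]=0 (border '')
j=5 s[j]='e': π[5]=1 (border 'e')
j=6 s[j]='c': π[6]=2 (border 'ec')
j=7 s[j]='a': π[7]=3 (border 'eca')
j=8 s[j]='f': k: 3→0; π[8]=0 (border '')
j=9 s[j]='f': π[9]=0 (border '')
j=10 s[j]='e': π[10]=1 (border 'e')
j=11 s[j]='f': k: 1→0; π[11]=0 (border '')
j=12 s[j]='f': π[12]=0 (border '')
j=13 s[j]='d': π[13]=0 (border '')
j=14 s[j]='a': π[14]=0 (border '')
j=15 s[j]='d': π[15]=0 (border '')
j=16 s[j]='f': π[16]=0 (border '')
j=17 s[j]='b': π[17]=0 (border '')
j=18 s[j]='d': π[18]=0 (border '')
j=19 s[j]='f': π[19]=0 (border '')
j=20 s[j]='e': π[20]=1 (border 'e')
j=21 s[j]='e': k: 1→0; π[21]=1 (border 'e')

[0, 0, 0, 0, 0, 1, 2, 3, 0, 0, 1, 0, 0, 0, 0, 0, 0, 0, 0, 0, 1, 1]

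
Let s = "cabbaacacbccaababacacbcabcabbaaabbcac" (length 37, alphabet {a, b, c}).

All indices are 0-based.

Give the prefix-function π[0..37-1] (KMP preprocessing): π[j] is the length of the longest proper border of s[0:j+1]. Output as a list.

π[0] = 0
j=1 s[j]='a': π[1]=0 (border '')
j=2 s[j]='b': π[2]=0 (border '')
j=3 s[j]='b': π[3]=0 (border '')
j=4 s[j]='a': π[4]=0 (border '')
j=5 s[j]='a': π[5]=0 (border '')
j=6 s[j]='c': π[6]=1 (border 'c')
j=7 s[j]='a': π[7]=2 (border 'ca')
j=8 s[j]='c': k: 2→0; π[8]=1 (border 'c')
j=9 s[j]='b': k: 1→0; π[9]=0 (border '')
j=10 s[j]='c': π[10]=1 (border 'c')
j=11 s[j]='c': k: 1→0; π[11]=1 (border 'c')
j=12 s[j]='a': π[12]=2 (border 'ca')
j=13 s[j]='a': k: 2→0; π[13]=0 (border '')
j=14 s[j]='b': π[14]=0 (border '')
j=15 s[j]='a': π[15]=0 (border '')
j=16 s[j]='b': π[16]=0 (border '')
j=17 s[j]='a': π[17]=0 (border '')
j=18 s[j]='c': π[18]=1 (border 'c')
j=19 s[j]='a': π[19]=2 (border 'ca')
j=20 s[j]='c': k: 2→0; π[20]=1 (border 'c')
j=21 s[j]='b': k: 1→0; π[21]=0 (border '')
j=22 s[j]='c': π[22]=1 (border 'c')
j=23 s[j]='a': π[23]=2 (border 'ca')
j=24 s[j]='b': π[24]=3 (border 'cab')
j=25 s[j]='c': k: 3→0; π[25]=1 (border 'c')
j=26 s[j]='a': π[26]=2 (border 'ca')
j=27 s[j]='b': π[27]=3 (border 'cab')
j=28 s[j]='b': π[28]=4 (border 'cabb')
j=29 s[j]='a': π[29]=5 (border 'cabba')
j=30 s[j]='a': π[30]=6 (border 'cabbaa')
j=31 s[j]='a': k: 6→0; π[31]=0 (border '')
j=32 s[j]='b': π[32]=0 (border '')
j=33 s[j]='b': π[33]=0 (border '')
j=34 s[j]='c': π[34]=1 (border 'c')
j=35 s[j]='a': π[35]=2 (border 'ca')
j=36 s[j]='c': k: 2→0; π[36]=1 (border 'c')

[0, 0, 0, 0, 0, 0, 1, 2, 1, 0, 1, 1, 2, 0, 0, 0, 0, 0, 1, 2, 1, 0, 1, 2, 3, 1, 2, 3, 4, 5, 6, 0, 0, 0, 1, 2, 1]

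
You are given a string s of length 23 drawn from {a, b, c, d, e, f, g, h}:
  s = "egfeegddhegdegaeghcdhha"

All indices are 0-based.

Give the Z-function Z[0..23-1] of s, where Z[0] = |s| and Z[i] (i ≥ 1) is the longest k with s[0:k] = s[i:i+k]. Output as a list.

[23, 0, 0, 1, 2, 0, 0, 0, 0, 2, 0, 0, 2, 0, 0, 2, 0, 0, 0, 0, 0, 0, 0]

Z[0]=23
i=1: outside box; Z[1]=0
i=2: outside box; Z[2]=0
i=3: outside box; Z[3]=1 extend→box=[3,4)
i=4: outside box; Z[4]=2 extend→box=[4,6)
i=5: min(r-i=1, Z[1]=0)=0; Z[5]=0
i=6: outside box; Z[6]=0
i=7: outside box; Z[7]=0
i=8: outside box; Z[8]=0
i=9: outside box; Z[9]=2 extend→box=[9,11)
i=10: min(r-i=1, Z[1]=0)=0; Z[10]=0
i=11: outside box; Z[11]=0
i=12: outside box; Z[12]=2 extend→box=[12,14)
i=13: min(r-i=1, Z[1]=0)=0; Z[13]=0
i=14: outside box; Z[14]=0
i=15: outside box; Z[15]=2 extend→box=[15,17)
i=16: min(r-i=1, Z[1]=0)=0; Z[16]=0
i=17: outside box; Z[17]=0
i=18: outside box; Z[18]=0
i=19: outside box; Z[19]=0
i=20: outside box; Z[20]=0
i=21: outside box; Z[21]=0
i=22: outside box; Z[22]=0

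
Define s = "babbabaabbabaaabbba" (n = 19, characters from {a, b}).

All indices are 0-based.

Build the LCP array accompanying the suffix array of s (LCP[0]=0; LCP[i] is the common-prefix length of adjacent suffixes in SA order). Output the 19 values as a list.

rank | idx | suffix
   0 |  18 | a
   1 |  12 | aaabbba
   2 |   6 | aabbabaaabbba
   3 |  13 | aabbba
   4 |  10 | abaaabbba
   5 |   4 | abaabbabaaabbba
   6 |   7 | abbabaaabbba
   7 |   1 | abbabaabbabaaabbba
   8 |  14 | abbba
   9 |  17 | ba
  10 |  11 | baaabbba
  11 |   5 | baabbabaaabbba
  12 |   9 | babaaabbba
  13 |   3 | babaabbabaaabbba
  14 |   0 | babbabaabbabaaabbba
  15 |  16 | bba
  16 |   8 | bbabaaabbba
  17 |   2 | bbabaabbabaaabbba
  18 |  15 | bbba

SA = [18, 12, 6, 13, 10, 4, 7, 1, 14, 17, 11, 5, 9, 3, 0, 16, 8, 2, 15]
rank  pair      lcp
   1  s[18:],s[12:]  1  'a'
   2  s[12:],s[6:]  2  'aa'
   3  s[6:],s[13:]  4  'aabb'
   4  s[13:],s[10:]  1  'a'
   5  s[10:],s[4:]  4  'abaa'
   6  s[4:],s[7:]  2  'ab'
   7  s[7:],s[1:]  7  'abbabaa'
   8  s[1:],s[14:]  3  'abb'
   9  s[14:],s[17:]  0  ''
  10  s[17:],s[11:]  2  'ba'
  11  s[11:],s[5:]  3  'baa'
  12  s[5:],s[9:]  2  'ba'
  13  s[9:],s[3:]  5  'babaa'
  14  s[3:],s[0:]  3  'bab'
  15  s[0:],s[16:]  1  'b'
  16  s[16:],s[8:]  3  'bba'
  17  s[8:],s[2:]  6  'bbabaa'
  18  s[2:],s[15:]  2  'bb'

[0, 1, 2, 4, 1, 4, 2, 7, 3, 0, 2, 3, 2, 5, 3, 1, 3, 6, 2]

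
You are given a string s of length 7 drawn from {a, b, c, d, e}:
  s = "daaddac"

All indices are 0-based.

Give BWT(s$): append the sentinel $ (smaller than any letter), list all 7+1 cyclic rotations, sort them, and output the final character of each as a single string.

rank  rotation  last
    0  $daaddac  c
    1  aaddac$d  d
    2  ac$daadd  d
    3  addac$da  a
    4  c$daadda  a
    5  daaddac$  $
    6  dac$daad  d
    7  ddac$daa  a

cddaa$da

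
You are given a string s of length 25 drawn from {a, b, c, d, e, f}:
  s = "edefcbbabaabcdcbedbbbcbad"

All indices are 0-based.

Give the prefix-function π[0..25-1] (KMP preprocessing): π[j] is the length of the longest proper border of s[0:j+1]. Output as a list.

π[0] = 0
j=1 s[j]='d': π[1]=0 (border '')
j=2 s[j]='e': π[2]=1 (border 'e')
j=3 s[j]='f': k: 1→0; π[3]=0 (border '')
j=4 s[j]='c': π[4]=0 (border '')
j=5 s[j]='b': π[5]=0 (border '')
j=6 s[j]='b': π[6]=0 (border '')
j=7 s[j]='a': π[7]=0 (border '')
j=8 s[j]='b': π[8]=0 (border '')
j=9 s[j]='a': π[9]=0 (border '')
j=10 s[j]='a': π[10]=0 (border '')
j=11 s[j]='b': π[11]=0 (border '')
j=12 s[j]='c': π[12]=0 (border '')
j=13 s[j]='d': π[13]=0 (border '')
j=14 s[j]='c': π[14]=0 (border '')
j=15 s[j]='b': π[15]=0 (border '')
j=16 s[j]='e': π[16]=1 (border 'e')
j=17 s[j]='d': π[17]=2 (border 'ed')
j=18 s[j]='b': k: 2→0; π[18]=0 (border '')
j=19 s[j]='b': π[19]=0 (border '')
j=20 s[j]='b': π[20]=0 (border '')
j=21 s[j]='c': π[21]=0 (border '')
j=22 s[j]='b': π[22]=0 (border '')
j=23 s[j]='a': π[23]=0 (border '')
j=24 s[j]='d': π[24]=0 (border '')

[0, 0, 1, 0, 0, 0, 0, 0, 0, 0, 0, 0, 0, 0, 0, 0, 1, 2, 0, 0, 0, 0, 0, 0, 0]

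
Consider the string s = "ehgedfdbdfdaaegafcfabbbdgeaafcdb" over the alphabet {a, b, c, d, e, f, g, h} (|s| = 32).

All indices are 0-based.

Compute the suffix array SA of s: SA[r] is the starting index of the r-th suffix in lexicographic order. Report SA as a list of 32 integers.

sorted suffixes:
  #0 SA[0]=11  'aaegafcfabbbdgeaafcdb'
  #1 SA[1]=26  'aafcdb'
  #2 SA[2]=19  'abbbdgeaafcdb'
  #3 SA[3]=12  'aegafcfabbbdgeaafcdb'
  #4 SA[4]=27  'afcdb'
  #5 SA[5]=15  'afcfabbbdgeaafcdb'
  #6 SA[6]=31  'b'
  #7 SA[7]=20  'bbbdgeaafcdb'
  #8 SA[8]=21  'bbdgeaafcdb'
  #9 SA[9]=7  'bdfdaaegafcfabbbdgeaafcdb'
  #10 SA[10]=22  'bdgeaafcdb'
  #11 SA[11]=29  'cdb'
  #12 SA[12]=17  'cfabbbdgeaafcdb'
  #13 SA[13]=10  'daaegafcfabbbdgeaafcdb'
  #14 SA[14]=30  'db'
  #15 SA[15]=6  'dbdfdaaegafcfabbbdgeaafcdb'
  #16 SA[16]=8  'dfdaaegafcfabbbdgeaafcdb'
  #17 SA[17]=4  'dfdbdfdaaegafcfabbbdgeaafcdb'
  #18 SA[18]=23  'dgeaafcdb'
  #19 SA[19]=25  'eaafcdb'
  #20 SA[20]=3  'edfdbdfdaaegafcfabbbdgeaafcdb'
  #21 SA[21]=13  'egafcfabbbdgeaafcdb'
  #22 SA[22]=0  'ehgedfdbdfdaaegafcfabbbdgeaafcdb'
  #23 SA[23]=18  'fabbbdgeaafcdb'
  #24 SA[24]=28  'fcdb'
  #25 SA[25]=16  'fcfabbbdgeaafcdb'
  #26 SA[26]=9  'fdaaegafcfabbbdgeaafcdb'
  #27 SA[27]=5  'fdbdfdaaegafcfabbbdgeaafcdb'
  #28 SA[28]=14  'gafcfabbbdgeaafcdb'
  #29 SA[29]=24  'geaafcdb'
  #30 SA[30]=2  'gedfdbdfdaaegafcfabbbdgeaafcdb'
  #31 SA[31]=1  'hgedfdbdfdaaegafcfabbbdgeaafcdb'

[11, 26, 19, 12, 27, 15, 31, 20, 21, 7, 22, 29, 17, 10, 30, 6, 8, 4, 23, 25, 3, 13, 0, 18, 28, 16, 9, 5, 14, 24, 2, 1]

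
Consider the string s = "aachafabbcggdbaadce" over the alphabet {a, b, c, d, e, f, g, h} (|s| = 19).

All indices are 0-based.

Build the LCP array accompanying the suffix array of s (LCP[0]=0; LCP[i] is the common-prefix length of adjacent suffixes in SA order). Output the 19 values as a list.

[0, 2, 1, 1, 1, 1, 0, 1, 1, 0, 1, 1, 0, 1, 0, 0, 0, 1, 0]

rank→(start, suffix):
  0 → (0, 'aachafabbcggdbaadce')
  1 → (14, 'aadce')
  2 → (6, 'abbcggdbaadce')
  3 → (1, 'achafabbcggdbaadce')
  4 → (15, 'adce')
  5 → (4, 'afabbcggdbaadce')
  6 → (13, 'baadce')
  7 → (7, 'bbcggdbaadce')
  8 → (8, 'bcggdbaadce')
  9 → (17, 'ce')
  10 → (9, 'cggdbaadce')
  11 → (2, 'chafabbcggdbaadce')
  12 → (12, 'dbaadce')
  13 → (16, 'dce')
  14 → (18, 'e')
  15 → (5, 'fabbcggdbaadce')
  16 → (11, 'gdbaadce')
  17 → (10, 'ggdbaadce')
  18 → (3, 'hafabbcggdbaadce')

SA = [0, 14, 6, 1, 15, 4, 13, 7, 8, 17, 9, 2, 12, 16, 18, 5, 11, 10, 3]
i: (SA[i-1],SA[i]) lcp shared
  1: (0,14) 2 'aa'
  2: (14,6) 1 'a'
  3: (6,1) 1 'a'
  4: (1,15) 1 'a'
  5: (15,4) 1 'a'
  6: (4,13) 0 ''
  7: (13,7) 1 'b'
  8: (7,8) 1 'b'
  9: (8,17) 0 ''
  10: (17,9) 1 'c'
  11: (9,2) 1 'c'
  12: (2,12) 0 ''
  13: (12,16) 1 'd'
  14: (16,18) 0 ''
  15: (18,5) 0 ''
  16: (5,11) 0 ''
  17: (11,10) 1 'g'
  18: (10,3) 0 ''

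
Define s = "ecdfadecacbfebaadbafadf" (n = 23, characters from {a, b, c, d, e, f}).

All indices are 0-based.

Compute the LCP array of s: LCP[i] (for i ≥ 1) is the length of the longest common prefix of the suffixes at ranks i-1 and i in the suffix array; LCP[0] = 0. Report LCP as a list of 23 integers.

rank | idx | suffix
   0 |  14 | aadbafadf
   1 |   8 | acbfebaadbafadf
   2 |  15 | adbafadf
   3 |   4 | adecacbfebaadbafadf
   4 |  20 | adf
   5 |  18 | afadf
   6 |  13 | baadbafadf
   7 |  17 | bafadf
   8 |  10 | bfebaadbafadf
   9 |   7 | cacbfebaadbafadf
  10 |   9 | cbfebaadbafadf
  11 |   1 | cdfadecacbfebaadbafadf
  12 |  16 | dbafadf
  13 |   5 | decacbfebaadbafadf
  14 |  21 | df
  15 |   2 | dfadecacbfebaadbafadf
  16 |  12 | ebaadbafadf
  17 |   6 | ecacbfebaadbafadf
  18 |   0 | ecdfadecacbfebaadbafadf
  19 |  22 | f
  20 |   3 | fadecacbfebaadbafadf
  21 |  19 | fadf
  22 |  11 | febaadbafadf

SA = [14, 8, 15, 4, 20, 18, 13, 17, 10, 7, 9, 1, 16, 5, 21, 2, 12, 6, 0, 22, 3, 19, 11]
i: (SA[i-1],SA[i]) lcp shared
  1: (14,8) 1 'a'
  2: (8,15) 1 'a'
  3: (15,4) 2 'ad'
  4: (4,20) 2 'ad'
  5: (20,18) 1 'a'
  6: (18,13) 0 ''
  7: (13,17) 2 'ba'
  8: (17,10) 1 'b'
  9: (10,7) 0 ''
  10: (7,9) 1 'c'
  11: (9,1) 1 'c'
  12: (1,16) 0 ''
  13: (16,5) 1 'd'
  14: (5,21) 1 'd'
  15: (21,2) 2 'df'
  16: (2,12) 0 ''
  17: (12,6) 1 'e'
  18: (6,0) 2 'ec'
  19: (0,22) 0 ''
  20: (22,3) 1 'f'
  21: (3,19) 3 'fad'
  22: (19,11) 1 'f'

[0, 1, 1, 2, 2, 1, 0, 2, 1, 0, 1, 1, 0, 1, 1, 2, 0, 1, 2, 0, 1, 3, 1]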